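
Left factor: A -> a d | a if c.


Common prefix: 'a'
Factored: A -> a A', A' -> d | if c


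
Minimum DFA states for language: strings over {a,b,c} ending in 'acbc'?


Track the longest suffix of input matching a prefix of 'acbc': 5 classes (prefixes of length 0..4)
Minimal DFA: 5 states


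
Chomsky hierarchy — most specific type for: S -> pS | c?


Right-linear: every RHS is a terminal or a terminal followed by one nonterminal
Classification: Type 3 (Regular)


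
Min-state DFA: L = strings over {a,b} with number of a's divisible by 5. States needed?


Track (count of a) mod 5: states 0..4, accept at 0
Minimal DFA: 5 states


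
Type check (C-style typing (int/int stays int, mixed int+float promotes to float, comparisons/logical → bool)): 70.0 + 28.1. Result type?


Operand types: float + float
Rule: mixed int/float promotes to float; int/int stays int
Result type: float


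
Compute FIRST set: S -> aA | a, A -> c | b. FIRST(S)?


Per alternative of S: FIRST(aA) = {a}; FIRST(a) = {a}
FIRST(S) = {a}


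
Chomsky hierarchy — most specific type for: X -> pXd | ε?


Single nonterminal LHS, but p^n d^n is not regular
Classification: Type 2 (Context-Free)


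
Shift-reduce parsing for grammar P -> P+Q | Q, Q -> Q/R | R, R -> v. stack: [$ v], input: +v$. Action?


'v' on top is the handle for R -> v
Action: reduce (R -> v)


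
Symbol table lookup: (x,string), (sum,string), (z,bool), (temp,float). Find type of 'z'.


Lookup 'z' → type bool


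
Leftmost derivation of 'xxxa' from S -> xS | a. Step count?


Derivation: S => xS => xxS => xxxS => xxxa
Steps: 4


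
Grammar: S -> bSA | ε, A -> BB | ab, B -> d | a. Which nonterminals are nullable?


A nonterminal is nullable iff some alternative derives ε (directly, or every symbol in it is nullable)
Nullable: {S}


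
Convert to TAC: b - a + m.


Break into single-operator statements:
t1 = b - a
t2 = t1 + m


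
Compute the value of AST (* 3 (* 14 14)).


Evaluate inner: (* 14 14) = 196
Evaluate root: (* 3 196) = 588
Result: 588


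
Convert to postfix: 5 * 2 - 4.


Left to right (same or higher precedence on left)
Postfix: 5 2 * 4 -


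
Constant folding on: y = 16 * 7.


16 * 7 = 112 at compile time
Optimized: y = 112


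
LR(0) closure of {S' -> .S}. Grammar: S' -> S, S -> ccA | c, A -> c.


Start: S' -> .S
For each item with dot before a nonterminal B, add B -> .γ for every B-production
Closure: [S' -> .S, S -> .ccA, S -> .c]


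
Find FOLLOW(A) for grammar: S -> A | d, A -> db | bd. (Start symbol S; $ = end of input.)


$ ∈ FOLLOW(S). For each A -> αBβ: add FIRST(β)\{ε} to FOLLOW(B); if β nullable, add FOLLOW(A).
FOLLOW(A) = {$}


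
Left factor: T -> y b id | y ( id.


Common prefix: 'y'
Factored: T -> y T', T' -> b id | ( id


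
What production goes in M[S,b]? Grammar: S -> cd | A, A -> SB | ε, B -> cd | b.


For [S, b]: 'b' ∈ FIRST(A)
Entry: S -> A


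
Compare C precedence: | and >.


'>' is relational (level 7); '|' is bitwise OR (level 3)
Higher level binds tighter
'>' has higher precedence than '|'


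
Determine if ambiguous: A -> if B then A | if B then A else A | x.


dangling else: 'if B then if B then x else x' parses two ways
Ambiguous


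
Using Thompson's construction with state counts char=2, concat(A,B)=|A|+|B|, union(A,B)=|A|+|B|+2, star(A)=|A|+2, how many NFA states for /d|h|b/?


Syntax tree has 3 char leaf(s), 2 union(s), 0 star(s)
chars contribute 3×2 = 6; each union adds +2; each star adds +2
Total: 6 + 4 + 0 = 10 states


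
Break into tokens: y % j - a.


Scan left to right, longest-match per lexeme
Tokens: ID(y), OP(%), ID(j), OP(-), ID(a)


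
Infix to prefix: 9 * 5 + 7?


left-to-right (same/higher precedence on left): tree is (+ (* 9 5) 7)
Prefix: + * 9 5 7


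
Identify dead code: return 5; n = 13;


statement follows a return and is unreachable
Dead: 'n = 13'


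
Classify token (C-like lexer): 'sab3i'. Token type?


Pattern: letter/underscore followed by alphanumerics, not a keyword
Type: IDENTIFIER


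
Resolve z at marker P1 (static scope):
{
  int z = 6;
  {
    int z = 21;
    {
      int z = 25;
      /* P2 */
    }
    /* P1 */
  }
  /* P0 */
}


z declared in the same block as P1
z = 21


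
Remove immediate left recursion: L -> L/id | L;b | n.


Left-recursive alternatives: L/id, L;b; non-recursive: n
Introduce L': L -> nL', L' -> /idL' | ;bL' | ε


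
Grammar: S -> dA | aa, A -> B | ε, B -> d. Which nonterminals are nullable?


A nonterminal is nullable iff some alternative derives ε (directly, or every symbol in it is nullable)
Nullable: {A}


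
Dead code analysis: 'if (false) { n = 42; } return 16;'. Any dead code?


condition is constant false, so the whole block is unreachable
Dead: 'if (false) { n = 42; }'


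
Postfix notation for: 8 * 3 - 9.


Left to right (same or higher precedence on left)
Postfix: 8 3 * 9 -


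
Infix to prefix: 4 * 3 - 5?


left-to-right (same/higher precedence on left): tree is (- (* 4 3) 5)
Prefix: - * 4 3 5


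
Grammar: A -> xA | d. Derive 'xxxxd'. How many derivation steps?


Derivation: A => xA => xxA => xxxA => xxxxA => xxxxd
Steps: 5


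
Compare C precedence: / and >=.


'/' is multiplicative (level 10); '>=' is relational (level 7)
Higher level binds tighter
'/' has higher precedence than '>='


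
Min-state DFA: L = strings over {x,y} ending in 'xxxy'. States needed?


Track the longest suffix of input matching a prefix of 'xxxy': 5 classes (prefixes of length 0..4)
Minimal DFA: 5 states


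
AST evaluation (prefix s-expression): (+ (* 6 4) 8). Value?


Evaluate inner: (* 6 4) = 24
Evaluate root: (+ 24 8) = 32
Result: 32


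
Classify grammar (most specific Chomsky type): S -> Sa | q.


Left-linear: every RHS is a terminal or one nonterminal followed by a terminal
Classification: Type 3 (Regular)


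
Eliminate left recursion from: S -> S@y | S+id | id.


Left-recursive alternatives: S@y, S+id; non-recursive: id
Introduce S': S -> idS', S' -> @yS' | +idS' | ε


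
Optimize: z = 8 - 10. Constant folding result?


8 - 10 = -2 at compile time
Optimized: z = -2


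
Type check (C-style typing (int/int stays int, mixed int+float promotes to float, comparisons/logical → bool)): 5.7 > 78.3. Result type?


Operand types: float > float
Rule: comparison yields bool
Result type: bool


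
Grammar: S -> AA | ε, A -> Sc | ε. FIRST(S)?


Per alternative of S: FIRST(AA) = {c, ε}; FIRST(ε) = {ε}
FIRST(S) = {c, ε}


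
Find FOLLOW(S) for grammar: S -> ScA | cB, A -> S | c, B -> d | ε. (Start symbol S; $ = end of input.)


$ ∈ FOLLOW(S). For each A -> αBβ: add FIRST(β)\{ε} to FOLLOW(B); if β nullable, add FOLLOW(A).
FOLLOW(S) = {$, c}


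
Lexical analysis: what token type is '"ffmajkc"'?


Pattern: double-quoted sequence
Type: STRING_LITERAL


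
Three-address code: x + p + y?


Break into single-operator statements:
t1 = x + p
t2 = t1 + y


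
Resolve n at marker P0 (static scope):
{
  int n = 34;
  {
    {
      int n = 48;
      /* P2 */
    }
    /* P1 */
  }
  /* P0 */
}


n declared in the same block as P0
n = 34


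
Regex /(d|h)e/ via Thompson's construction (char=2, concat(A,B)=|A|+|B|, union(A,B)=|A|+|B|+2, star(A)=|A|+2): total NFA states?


Syntax tree has 3 char leaf(s), 1 union(s), 0 star(s)
chars contribute 3×2 = 6; each union adds +2; each star adds +2
Total: 6 + 2 + 0 = 8 states


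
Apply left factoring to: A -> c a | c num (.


Common prefix: 'c'
Factored: A -> c A', A' -> a | num (


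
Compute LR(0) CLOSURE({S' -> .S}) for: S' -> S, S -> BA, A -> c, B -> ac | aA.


Start: S' -> .S
For each item with dot before a nonterminal B, add B -> .γ for every B-production
Closure: [S' -> .S, S -> .BA, B -> .ac, B -> .aA]


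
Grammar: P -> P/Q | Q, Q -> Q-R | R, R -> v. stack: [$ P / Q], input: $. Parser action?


handle 'P/Q' on top; lookahead ∈ FOLLOW(P) = {/, $}
Action: reduce (P -> P/Q)


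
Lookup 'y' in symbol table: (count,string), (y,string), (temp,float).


Lookup 'y' → type string


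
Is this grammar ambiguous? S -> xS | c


right-linear, alternatives start with distinct terminals 'x' vs 'c': unique leftmost derivation
Unambiguous


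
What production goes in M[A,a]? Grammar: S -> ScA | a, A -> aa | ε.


For [A, a]: 'a' ∈ FIRST(aa)
Entry: A -> aa


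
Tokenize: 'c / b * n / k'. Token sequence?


Scan left to right, longest-match per lexeme
Tokens: ID(c), OP(/), ID(b), OP(*), ID(n), OP(/), ID(k)


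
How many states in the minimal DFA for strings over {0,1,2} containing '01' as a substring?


KMP-style automaton: 2 progress states + 1 absorbing accept = 3
Minimal DFA: 3 states


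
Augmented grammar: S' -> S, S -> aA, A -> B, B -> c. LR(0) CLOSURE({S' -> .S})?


Start: S' -> .S
For each item with dot before a nonterminal B, add B -> .γ for every B-production
Closure: [S' -> .S, S -> .aA]


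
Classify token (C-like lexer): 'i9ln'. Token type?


Pattern: letter/underscore followed by alphanumerics, not a keyword
Type: IDENTIFIER


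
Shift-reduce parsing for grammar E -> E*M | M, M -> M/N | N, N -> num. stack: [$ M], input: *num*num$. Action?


lookahead ∉ {/} so M won't extend; reduce E -> M
Action: reduce (E -> M)


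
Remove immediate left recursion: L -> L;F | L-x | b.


Left-recursive alternatives: L;F, L-x; non-recursive: b
Introduce L': L -> bL', L' -> ;FL' | -xL' | ε


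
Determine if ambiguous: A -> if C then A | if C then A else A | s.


dangling else: 'if C then if C then s else s' parses two ways
Ambiguous


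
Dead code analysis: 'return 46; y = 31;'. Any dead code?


statement follows a return and is unreachable
Dead: 'y = 31'


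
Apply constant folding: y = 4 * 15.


4 * 15 = 60 at compile time
Optimized: y = 60


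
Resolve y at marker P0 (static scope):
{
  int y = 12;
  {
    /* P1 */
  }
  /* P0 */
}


y declared in the same block as P0
y = 12


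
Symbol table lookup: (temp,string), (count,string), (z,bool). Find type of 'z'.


Lookup 'z' → type bool


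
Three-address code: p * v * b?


Break into single-operator statements:
t1 = p * v
t2 = t1 * b


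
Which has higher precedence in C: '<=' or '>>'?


'>>' is shift (level 8); '<=' is relational (level 7)
Higher level binds tighter
'>>' has higher precedence than '<='


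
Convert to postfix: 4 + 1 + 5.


Left to right (same or higher precedence on left)
Postfix: 4 1 + 5 +


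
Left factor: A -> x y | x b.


Common prefix: 'x'
Factored: A -> x A', A' -> y | b


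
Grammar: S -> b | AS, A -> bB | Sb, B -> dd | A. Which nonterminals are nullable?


A nonterminal is nullable iff some alternative derives ε (directly, or every symbol in it is nullable)
Nullable: {}


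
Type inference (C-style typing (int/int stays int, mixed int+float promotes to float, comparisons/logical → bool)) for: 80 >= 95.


Operand types: int >= int
Rule: comparison yields bool
Result type: bool


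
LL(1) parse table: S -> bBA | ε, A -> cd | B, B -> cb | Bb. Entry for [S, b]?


For [S, b]: 'b' ∈ FIRST(bBA)
Entry: S -> bBA


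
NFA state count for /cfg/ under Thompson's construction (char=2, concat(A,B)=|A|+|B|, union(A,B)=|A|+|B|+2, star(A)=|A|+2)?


Syntax tree has 3 char leaf(s), 0 union(s), 0 star(s)
chars contribute 3×2 = 6; each union adds +2; each star adds +2
Total: 6 + 0 + 0 = 6 states


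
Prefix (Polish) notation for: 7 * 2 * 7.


left-to-right (same/higher precedence on left): tree is (* (* 7 2) 7)
Prefix: * * 7 2 7


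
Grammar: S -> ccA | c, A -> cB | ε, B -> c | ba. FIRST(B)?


Per alternative of B: FIRST(c) = {c}; FIRST(ba) = {b}
FIRST(B) = {b, c}


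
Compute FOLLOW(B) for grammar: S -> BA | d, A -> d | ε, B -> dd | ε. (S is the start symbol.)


$ ∈ FOLLOW(S). For each A -> αBβ: add FIRST(β)\{ε} to FOLLOW(B); if β nullable, add FOLLOW(A).
FOLLOW(B) = {$, d}


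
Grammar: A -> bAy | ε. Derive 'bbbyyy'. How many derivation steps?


Derivation: A => bAy => bbAyy => bbbAyyy => bbbyyy
Steps: 4


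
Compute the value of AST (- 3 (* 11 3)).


Evaluate inner: (* 11 3) = 33
Evaluate root: (- 3 33) = -30
Result: -30


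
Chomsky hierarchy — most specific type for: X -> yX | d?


Right-linear: every RHS is a terminal or a terminal followed by one nonterminal
Classification: Type 3 (Regular)


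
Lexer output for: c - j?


Scan left to right, longest-match per lexeme
Tokens: ID(c), OP(-), ID(j)


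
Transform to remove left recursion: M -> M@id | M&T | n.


Left-recursive alternatives: M@id, M&T; non-recursive: n
Introduce M': M -> nM', M' -> @idM' | &TM' | ε


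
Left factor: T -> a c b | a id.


Common prefix: 'a'
Factored: T -> a T', T' -> c b | id


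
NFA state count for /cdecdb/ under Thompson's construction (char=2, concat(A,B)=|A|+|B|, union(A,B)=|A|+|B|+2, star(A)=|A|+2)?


Syntax tree has 6 char leaf(s), 0 union(s), 0 star(s)
chars contribute 6×2 = 12; each union adds +2; each star adds +2
Total: 12 + 0 + 0 = 12 states


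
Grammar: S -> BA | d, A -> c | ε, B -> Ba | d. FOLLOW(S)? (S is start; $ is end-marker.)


$ ∈ FOLLOW(S). For each A -> αBβ: add FIRST(β)\{ε} to FOLLOW(B); if β nullable, add FOLLOW(A).
FOLLOW(S) = {$}


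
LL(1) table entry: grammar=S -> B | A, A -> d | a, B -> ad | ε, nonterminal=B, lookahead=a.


For [B, a]: 'a' ∈ FIRST(ad)
Entry: B -> ad


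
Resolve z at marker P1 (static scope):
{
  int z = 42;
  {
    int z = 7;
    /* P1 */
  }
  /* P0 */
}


z declared in the same block as P1
z = 7


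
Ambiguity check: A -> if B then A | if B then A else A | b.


dangling else: 'if B then if B then b else b' parses two ways
Ambiguous


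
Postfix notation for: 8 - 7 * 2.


* has higher precedence, evaluate 7*2 first
Postfix: 8 7 2 * -


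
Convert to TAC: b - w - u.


Break into single-operator statements:
t1 = b - w
t2 = t1 - u


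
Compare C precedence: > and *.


'*' is multiplicative (level 10); '>' is relational (level 7)
Higher level binds tighter
'*' has higher precedence than '>'


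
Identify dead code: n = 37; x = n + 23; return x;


n is read by x's definition; x is returned
No dead code


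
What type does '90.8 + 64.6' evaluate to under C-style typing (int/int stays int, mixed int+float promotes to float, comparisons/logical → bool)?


Operand types: float + float
Rule: mixed int/float promotes to float; int/int stays int
Result type: float


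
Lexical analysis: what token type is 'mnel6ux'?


Pattern: letter/underscore followed by alphanumerics, not a keyword
Type: IDENTIFIER


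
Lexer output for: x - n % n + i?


Scan left to right, longest-match per lexeme
Tokens: ID(x), OP(-), ID(n), OP(%), ID(n), OP(+), ID(i)


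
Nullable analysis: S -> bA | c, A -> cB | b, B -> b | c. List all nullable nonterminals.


A nonterminal is nullable iff some alternative derives ε (directly, or every symbol in it is nullable)
Nullable: {}


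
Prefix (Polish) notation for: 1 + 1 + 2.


left-to-right (same/higher precedence on left): tree is (+ (+ 1 1) 2)
Prefix: + + 1 1 2


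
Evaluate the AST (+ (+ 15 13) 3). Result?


Evaluate inner: (+ 15 13) = 28
Evaluate root: (+ 28 3) = 31
Result: 31


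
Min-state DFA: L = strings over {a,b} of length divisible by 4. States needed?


Track length mod 4: states 0..3, accept at 0
Minimal DFA: 4 states


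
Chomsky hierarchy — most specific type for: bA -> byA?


LHS has context (more than one symbol) and |LHS| ≤ |RHS|
Classification: Type 1 (Context-Sensitive)


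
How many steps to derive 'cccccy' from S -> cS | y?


Derivation: S => cS => ccS => cccS => ccccS => cccccS => cccccy
Steps: 6


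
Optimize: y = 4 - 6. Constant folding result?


4 - 6 = -2 at compile time
Optimized: y = -2


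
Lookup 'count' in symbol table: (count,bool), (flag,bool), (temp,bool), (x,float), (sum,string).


Lookup 'count' → type bool


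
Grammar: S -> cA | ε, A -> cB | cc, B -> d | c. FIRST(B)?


Per alternative of B: FIRST(d) = {d}; FIRST(c) = {c}
FIRST(B) = {c, d}


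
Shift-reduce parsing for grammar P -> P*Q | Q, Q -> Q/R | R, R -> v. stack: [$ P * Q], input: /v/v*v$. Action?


'/' can extend Q; shift to build Q -> Q/R
Action: shift


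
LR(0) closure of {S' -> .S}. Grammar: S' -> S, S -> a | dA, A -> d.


Start: S' -> .S
For each item with dot before a nonterminal B, add B -> .γ for every B-production
Closure: [S' -> .S, S -> .a, S -> .dA]


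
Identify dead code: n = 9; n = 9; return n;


first assignment to n is overwritten before any read
Dead: 'n = 9'


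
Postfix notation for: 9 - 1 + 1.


Left to right (same or higher precedence on left)
Postfix: 9 1 - 1 +


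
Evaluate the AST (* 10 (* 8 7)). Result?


Evaluate inner: (* 8 7) = 56
Evaluate root: (* 10 56) = 560
Result: 560


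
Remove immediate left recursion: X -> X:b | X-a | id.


Left-recursive alternatives: X:b, X-a; non-recursive: id
Introduce X': X -> idX', X' -> :bX' | -aX' | ε


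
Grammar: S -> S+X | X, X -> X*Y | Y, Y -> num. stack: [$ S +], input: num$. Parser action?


no handle ('S+' is not any RHS); shift 'num'
Action: shift


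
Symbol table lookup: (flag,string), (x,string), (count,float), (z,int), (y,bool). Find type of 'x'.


Lookup 'x' → type string


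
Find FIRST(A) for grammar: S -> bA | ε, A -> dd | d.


Per alternative of A: FIRST(dd) = {d}; FIRST(d) = {d}
FIRST(A) = {d}


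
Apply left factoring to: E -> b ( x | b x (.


Common prefix: 'b'
Factored: E -> b E', E' -> ( x | x (


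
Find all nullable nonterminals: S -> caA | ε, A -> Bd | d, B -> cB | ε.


A nonterminal is nullable iff some alternative derives ε (directly, or every symbol in it is nullable)
Nullable: {B, S}


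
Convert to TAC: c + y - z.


Break into single-operator statements:
t1 = c + y
t2 = t1 - z


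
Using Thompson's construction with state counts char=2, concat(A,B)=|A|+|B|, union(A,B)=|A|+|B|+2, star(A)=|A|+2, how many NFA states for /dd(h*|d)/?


Syntax tree has 4 char leaf(s), 1 union(s), 1 star(s)
chars contribute 4×2 = 8; each union adds +2; each star adds +2
Total: 8 + 2 + 2 = 12 states


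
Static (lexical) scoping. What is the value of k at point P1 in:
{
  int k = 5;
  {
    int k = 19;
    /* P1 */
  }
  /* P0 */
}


k declared in the same block as P1
k = 19


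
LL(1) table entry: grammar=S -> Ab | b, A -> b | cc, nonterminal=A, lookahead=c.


For [A, c]: 'c' ∈ FIRST(cc)
Entry: A -> cc


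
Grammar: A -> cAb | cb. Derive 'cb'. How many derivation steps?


Derivation: A => cb
Steps: 1


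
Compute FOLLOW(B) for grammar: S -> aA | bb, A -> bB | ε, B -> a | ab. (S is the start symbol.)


$ ∈ FOLLOW(S). For each A -> αBβ: add FIRST(β)\{ε} to FOLLOW(B); if β nullable, add FOLLOW(A).
FOLLOW(B) = {$}


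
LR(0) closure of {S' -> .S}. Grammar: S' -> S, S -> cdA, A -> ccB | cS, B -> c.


Start: S' -> .S
For each item with dot before a nonterminal B, add B -> .γ for every B-production
Closure: [S' -> .S, S -> .cdA]


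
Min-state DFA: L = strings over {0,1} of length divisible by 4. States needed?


Track length mod 4: states 0..3, accept at 0
Minimal DFA: 4 states


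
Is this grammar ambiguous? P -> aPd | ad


balanced a^n…d^n: each string has a unique parse
Unambiguous


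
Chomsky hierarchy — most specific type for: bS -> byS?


LHS has context (more than one symbol) and |LHS| ≤ |RHS|
Classification: Type 1 (Context-Sensitive)


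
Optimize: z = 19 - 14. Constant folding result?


19 - 14 = 5 at compile time
Optimized: z = 5


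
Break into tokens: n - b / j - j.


Scan left to right, longest-match per lexeme
Tokens: ID(n), OP(-), ID(b), OP(/), ID(j), OP(-), ID(j)


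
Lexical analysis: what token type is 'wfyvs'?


Pattern: letter/underscore followed by alphanumerics, not a keyword
Type: IDENTIFIER


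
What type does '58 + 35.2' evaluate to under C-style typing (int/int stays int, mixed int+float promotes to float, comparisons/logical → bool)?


Operand types: int + float
Rule: mixed int/float promotes to float; int/int stays int
Result type: float


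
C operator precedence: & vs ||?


'&' is bitwise AND (level 5); '||' is logical OR (level 1)
Higher level binds tighter
'&' has higher precedence than '||'


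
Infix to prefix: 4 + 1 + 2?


left-to-right (same/higher precedence on left): tree is (+ (+ 4 1) 2)
Prefix: + + 4 1 2


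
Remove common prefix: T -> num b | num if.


Common prefix: 'num'
Factored: T -> num T', T' -> b | if


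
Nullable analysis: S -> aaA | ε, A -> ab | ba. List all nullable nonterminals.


A nonterminal is nullable iff some alternative derives ε (directly, or every symbol in it is nullable)
Nullable: {S}


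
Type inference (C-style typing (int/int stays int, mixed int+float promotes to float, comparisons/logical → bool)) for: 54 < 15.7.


Operand types: int < float
Rule: comparison yields bool
Result type: bool


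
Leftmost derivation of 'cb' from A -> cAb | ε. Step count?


Derivation: A => cAb => cb
Steps: 2


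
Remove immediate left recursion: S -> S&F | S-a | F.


Left-recursive alternatives: S&F, S-a; non-recursive: F
Introduce S': S -> FS', S' -> &FS' | -aS' | ε


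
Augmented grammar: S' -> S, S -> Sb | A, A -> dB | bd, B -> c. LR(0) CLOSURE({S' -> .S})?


Start: S' -> .S
For each item with dot before a nonterminal B, add B -> .γ for every B-production
Closure: [S' -> .S, S -> .Sb, S -> .A, A -> .dB, A -> .bd]


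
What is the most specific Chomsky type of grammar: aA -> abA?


LHS has context (more than one symbol) and |LHS| ≤ |RHS|
Classification: Type 1 (Context-Sensitive)


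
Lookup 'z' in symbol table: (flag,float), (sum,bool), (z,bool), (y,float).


Lookup 'z' → type bool


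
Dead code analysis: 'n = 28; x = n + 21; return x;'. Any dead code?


n is read by x's definition; x is returned
No dead code


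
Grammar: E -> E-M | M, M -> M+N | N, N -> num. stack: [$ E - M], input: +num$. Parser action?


'+' can extend M; shift to build M -> M+N
Action: shift


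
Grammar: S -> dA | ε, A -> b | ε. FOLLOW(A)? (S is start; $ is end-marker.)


$ ∈ FOLLOW(S). For each A -> αBβ: add FIRST(β)\{ε} to FOLLOW(B); if β nullable, add FOLLOW(A).
FOLLOW(A) = {$}


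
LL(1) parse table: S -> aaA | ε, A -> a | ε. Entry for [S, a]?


For [S, a]: 'a' ∈ FIRST(aaA)
Entry: S -> aaA


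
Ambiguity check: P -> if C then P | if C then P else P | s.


dangling else: 'if C then if C then s else s' parses two ways
Ambiguous


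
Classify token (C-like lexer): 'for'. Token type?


Pattern: reserved word
Type: KEYWORD


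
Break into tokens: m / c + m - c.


Scan left to right, longest-match per lexeme
Tokens: ID(m), OP(/), ID(c), OP(+), ID(m), OP(-), ID(c)


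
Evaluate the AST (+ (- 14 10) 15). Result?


Evaluate inner: (- 14 10) = 4
Evaluate root: (+ 4 15) = 19
Result: 19


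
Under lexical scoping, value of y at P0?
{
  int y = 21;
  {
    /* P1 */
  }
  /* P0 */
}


y declared in the same block as P0
y = 21


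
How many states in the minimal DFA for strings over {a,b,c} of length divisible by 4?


Track length mod 4: states 0..3, accept at 0
Minimal DFA: 4 states


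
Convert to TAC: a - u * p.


Break into single-operator statements:
t1 = u * p
t2 = a - t1


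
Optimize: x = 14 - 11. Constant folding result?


14 - 11 = 3 at compile time
Optimized: x = 3


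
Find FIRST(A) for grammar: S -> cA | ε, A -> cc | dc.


Per alternative of A: FIRST(cc) = {c}; FIRST(dc) = {d}
FIRST(A) = {c, d}


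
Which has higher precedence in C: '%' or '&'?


'%' is multiplicative (level 10); '&' is bitwise AND (level 5)
Higher level binds tighter
'%' has higher precedence than '&'


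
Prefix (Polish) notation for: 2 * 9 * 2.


left-to-right (same/higher precedence on left): tree is (* (* 2 9) 2)
Prefix: * * 2 9 2


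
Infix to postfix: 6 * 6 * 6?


Left to right (same or higher precedence on left)
Postfix: 6 6 * 6 *


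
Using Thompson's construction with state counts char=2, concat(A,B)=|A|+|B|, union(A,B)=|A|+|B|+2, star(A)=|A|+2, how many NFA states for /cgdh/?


Syntax tree has 4 char leaf(s), 0 union(s), 0 star(s)
chars contribute 4×2 = 8; each union adds +2; each star adds +2
Total: 8 + 0 + 0 = 8 states


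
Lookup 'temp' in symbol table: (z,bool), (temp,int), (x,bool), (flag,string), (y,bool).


Lookup 'temp' → type int


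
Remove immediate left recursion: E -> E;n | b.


Left-recursive alternatives: E;n; non-recursive: b
Introduce E': E -> bE', E' -> ;nE' | ε


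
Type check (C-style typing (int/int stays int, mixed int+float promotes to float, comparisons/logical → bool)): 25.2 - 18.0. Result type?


Operand types: float - float
Rule: mixed int/float promotes to float; int/int stays int
Result type: float


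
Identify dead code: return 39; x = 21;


statement follows a return and is unreachable
Dead: 'x = 21'


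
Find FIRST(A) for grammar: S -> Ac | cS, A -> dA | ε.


Per alternative of A: FIRST(dA) = {d}; FIRST(ε) = {ε}
FIRST(A) = {d, ε}


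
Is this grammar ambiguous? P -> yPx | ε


balanced y^n…x^n: each string has a unique parse
Unambiguous


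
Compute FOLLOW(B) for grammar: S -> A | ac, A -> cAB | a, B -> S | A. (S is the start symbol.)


$ ∈ FOLLOW(S). For each A -> αBβ: add FIRST(β)\{ε} to FOLLOW(B); if β nullable, add FOLLOW(A).
FOLLOW(B) = {$, a, c}


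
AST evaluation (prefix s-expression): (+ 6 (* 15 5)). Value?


Evaluate inner: (* 15 5) = 75
Evaluate root: (+ 6 75) = 81
Result: 81


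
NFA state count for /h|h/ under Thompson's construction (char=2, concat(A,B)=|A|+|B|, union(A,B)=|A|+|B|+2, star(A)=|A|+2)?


Syntax tree has 2 char leaf(s), 1 union(s), 0 star(s)
chars contribute 2×2 = 4; each union adds +2; each star adds +2
Total: 4 + 2 + 0 = 6 states


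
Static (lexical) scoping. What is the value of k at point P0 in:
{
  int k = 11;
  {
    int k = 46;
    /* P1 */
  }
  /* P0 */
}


k declared in the same block as P0
k = 11


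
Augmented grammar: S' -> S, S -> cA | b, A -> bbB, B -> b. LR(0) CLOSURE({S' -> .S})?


Start: S' -> .S
For each item with dot before a nonterminal B, add B -> .γ for every B-production
Closure: [S' -> .S, S -> .cA, S -> .b]


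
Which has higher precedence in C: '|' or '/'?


'/' is multiplicative (level 10); '|' is bitwise OR (level 3)
Higher level binds tighter
'/' has higher precedence than '|'


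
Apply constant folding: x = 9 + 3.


9 + 3 = 12 at compile time
Optimized: x = 12


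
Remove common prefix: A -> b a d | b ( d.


Common prefix: 'b'
Factored: A -> b A', A' -> a d | ( d


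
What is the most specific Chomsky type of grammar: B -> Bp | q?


Left-linear: every RHS is a terminal or one nonterminal followed by a terminal
Classification: Type 3 (Regular)


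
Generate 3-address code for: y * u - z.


Break into single-operator statements:
t1 = y * u
t2 = t1 - z


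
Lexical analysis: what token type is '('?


Pattern: delimiter/punctuation
Type: PUNCTUATION


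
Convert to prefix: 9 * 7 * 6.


left-to-right (same/higher precedence on left): tree is (* (* 9 7) 6)
Prefix: * * 9 7 6


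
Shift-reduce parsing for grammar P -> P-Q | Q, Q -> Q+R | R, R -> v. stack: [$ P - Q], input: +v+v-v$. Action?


'+' can extend Q; shift to build Q -> Q+R
Action: shift


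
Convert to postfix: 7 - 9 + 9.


Left to right (same or higher precedence on left)
Postfix: 7 9 - 9 +


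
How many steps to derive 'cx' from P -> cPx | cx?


Derivation: P => cx
Steps: 1


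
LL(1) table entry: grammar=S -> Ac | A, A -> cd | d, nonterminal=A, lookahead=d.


For [A, d]: 'd' ∈ FIRST(d)
Entry: A -> d


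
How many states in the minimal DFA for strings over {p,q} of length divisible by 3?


Track length mod 3: states 0..2, accept at 0
Minimal DFA: 3 states


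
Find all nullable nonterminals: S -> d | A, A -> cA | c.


A nonterminal is nullable iff some alternative derives ε (directly, or every symbol in it is nullable)
Nullable: {}


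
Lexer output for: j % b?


Scan left to right, longest-match per lexeme
Tokens: ID(j), OP(%), ID(b)


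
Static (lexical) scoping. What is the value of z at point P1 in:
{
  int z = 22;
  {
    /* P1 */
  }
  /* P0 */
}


P1's block does not declare z; resolves to the enclosing declaration at depth 0
z = 22


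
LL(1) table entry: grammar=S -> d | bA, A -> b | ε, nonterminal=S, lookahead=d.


For [S, d]: 'd' ∈ FIRST(d)
Entry: S -> d


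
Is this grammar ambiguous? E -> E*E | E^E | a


'a*a^a' has two parse trees (no precedence encoded between * and ^)
Ambiguous


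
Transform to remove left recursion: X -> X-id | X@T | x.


Left-recursive alternatives: X-id, X@T; non-recursive: x
Introduce X': X -> xX', X' -> -idX' | @TX' | ε


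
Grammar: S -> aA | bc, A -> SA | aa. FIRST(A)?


Per alternative of A: FIRST(SA) = {a, b}; FIRST(aa) = {a}
FIRST(A) = {a, b}


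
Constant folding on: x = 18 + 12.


18 + 12 = 30 at compile time
Optimized: x = 30


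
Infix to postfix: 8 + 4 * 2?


* has higher precedence, evaluate 4*2 first
Postfix: 8 4 2 * +


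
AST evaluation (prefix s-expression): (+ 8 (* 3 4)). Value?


Evaluate inner: (* 3 4) = 12
Evaluate root: (+ 8 12) = 20
Result: 20


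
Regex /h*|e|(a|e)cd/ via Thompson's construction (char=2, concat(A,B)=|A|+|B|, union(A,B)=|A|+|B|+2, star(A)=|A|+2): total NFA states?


Syntax tree has 6 char leaf(s), 3 union(s), 1 star(s)
chars contribute 6×2 = 12; each union adds +2; each star adds +2
Total: 12 + 6 + 2 = 20 states


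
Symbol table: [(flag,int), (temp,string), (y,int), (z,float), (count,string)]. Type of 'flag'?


Lookup 'flag' → type int


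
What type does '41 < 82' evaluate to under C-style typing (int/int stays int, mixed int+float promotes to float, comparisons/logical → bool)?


Operand types: int < int
Rule: comparison yields bool
Result type: bool


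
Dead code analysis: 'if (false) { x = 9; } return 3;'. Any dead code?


condition is constant false, so the whole block is unreachable
Dead: 'if (false) { x = 9; }'


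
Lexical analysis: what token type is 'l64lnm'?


Pattern: letter/underscore followed by alphanumerics, not a keyword
Type: IDENTIFIER


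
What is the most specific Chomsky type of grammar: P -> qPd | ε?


Single nonterminal LHS, but q^n d^n is not regular
Classification: Type 2 (Context-Free)


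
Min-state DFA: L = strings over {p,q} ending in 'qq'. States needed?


Track the longest suffix of input matching a prefix of 'qq': 3 classes (prefixes of length 0..2)
Minimal DFA: 3 states


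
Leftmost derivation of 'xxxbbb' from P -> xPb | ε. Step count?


Derivation: P => xPb => xxPbb => xxxPbbb => xxxbbb
Steps: 4


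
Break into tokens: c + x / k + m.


Scan left to right, longest-match per lexeme
Tokens: ID(c), OP(+), ID(x), OP(/), ID(k), OP(+), ID(m)


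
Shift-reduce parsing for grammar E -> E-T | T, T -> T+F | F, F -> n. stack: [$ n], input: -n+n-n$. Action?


'n' on top is the handle for F -> n
Action: reduce (F -> n)


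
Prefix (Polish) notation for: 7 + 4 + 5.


left-to-right (same/higher precedence on left): tree is (+ (+ 7 4) 5)
Prefix: + + 7 4 5


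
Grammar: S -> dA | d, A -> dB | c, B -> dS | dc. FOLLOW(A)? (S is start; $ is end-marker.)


$ ∈ FOLLOW(S). For each A -> αBβ: add FIRST(β)\{ε} to FOLLOW(B); if β nullable, add FOLLOW(A).
FOLLOW(A) = {$}


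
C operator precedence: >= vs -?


'-' is additive (level 9); '>=' is relational (level 7)
Higher level binds tighter
'-' has higher precedence than '>='


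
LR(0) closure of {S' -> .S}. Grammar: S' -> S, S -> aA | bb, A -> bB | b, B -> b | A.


Start: S' -> .S
For each item with dot before a nonterminal B, add B -> .γ for every B-production
Closure: [S' -> .S, S -> .aA, S -> .bb]


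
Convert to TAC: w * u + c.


Break into single-operator statements:
t1 = w * u
t2 = t1 + c


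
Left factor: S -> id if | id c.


Common prefix: 'id'
Factored: S -> id S', S' -> if | c


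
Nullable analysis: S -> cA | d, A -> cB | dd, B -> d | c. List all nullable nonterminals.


A nonterminal is nullable iff some alternative derives ε (directly, or every symbol in it is nullable)
Nullable: {}


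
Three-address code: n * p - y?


Break into single-operator statements:
t1 = n * p
t2 = t1 - y


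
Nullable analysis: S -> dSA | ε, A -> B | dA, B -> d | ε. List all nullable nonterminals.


A nonterminal is nullable iff some alternative derives ε (directly, or every symbol in it is nullable)
Nullable: {A, B, S}


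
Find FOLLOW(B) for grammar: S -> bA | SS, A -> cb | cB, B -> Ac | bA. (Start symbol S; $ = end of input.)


$ ∈ FOLLOW(S). For each A -> αBβ: add FIRST(β)\{ε} to FOLLOW(B); if β nullable, add FOLLOW(A).
FOLLOW(B) = {$, b, c}


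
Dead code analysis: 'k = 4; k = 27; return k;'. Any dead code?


first assignment to k is overwritten before any read
Dead: 'k = 4'


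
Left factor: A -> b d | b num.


Common prefix: 'b'
Factored: A -> b A', A' -> d | num


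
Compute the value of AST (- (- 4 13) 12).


Evaluate inner: (- 4 13) = -9
Evaluate root: (- -9 12) = -21
Result: -21


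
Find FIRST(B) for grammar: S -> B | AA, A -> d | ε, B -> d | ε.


Per alternative of B: FIRST(d) = {d}; FIRST(ε) = {ε}
FIRST(B) = {d, ε}


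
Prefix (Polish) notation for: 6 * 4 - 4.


left-to-right (same/higher precedence on left): tree is (- (* 6 4) 4)
Prefix: - * 6 4 4


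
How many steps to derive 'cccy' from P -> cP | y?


Derivation: P => cP => ccP => cccP => cccy
Steps: 4


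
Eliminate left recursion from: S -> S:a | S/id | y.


Left-recursive alternatives: S:a, S/id; non-recursive: y
Introduce S': S -> yS', S' -> :aS' | /idS' | ε


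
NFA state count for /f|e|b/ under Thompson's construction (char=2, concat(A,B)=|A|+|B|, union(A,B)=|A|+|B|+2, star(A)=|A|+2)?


Syntax tree has 3 char leaf(s), 2 union(s), 0 star(s)
chars contribute 3×2 = 6; each union adds +2; each star adds +2
Total: 6 + 4 + 0 = 10 states


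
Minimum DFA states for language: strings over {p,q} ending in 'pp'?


Track the longest suffix of input matching a prefix of 'pp': 3 classes (prefixes of length 0..2)
Minimal DFA: 3 states


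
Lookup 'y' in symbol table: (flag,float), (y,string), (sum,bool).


Lookup 'y' → type string


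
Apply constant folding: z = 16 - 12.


16 - 12 = 4 at compile time
Optimized: z = 4


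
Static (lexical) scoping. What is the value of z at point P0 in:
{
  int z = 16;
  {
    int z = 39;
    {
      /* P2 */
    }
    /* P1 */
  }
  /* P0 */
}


z declared in the same block as P0
z = 16


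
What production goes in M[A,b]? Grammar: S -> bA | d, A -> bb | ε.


For [A, b]: 'b' ∈ FIRST(bb)
Entry: A -> bb


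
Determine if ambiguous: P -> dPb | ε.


balanced d^n…b^n: each string has a unique parse
Unambiguous


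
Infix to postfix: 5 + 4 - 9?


Left to right (same or higher precedence on left)
Postfix: 5 4 + 9 -


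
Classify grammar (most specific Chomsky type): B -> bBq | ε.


Single nonterminal LHS, but b^n q^n is not regular
Classification: Type 2 (Context-Free)


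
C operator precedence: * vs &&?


'*' is multiplicative (level 10); '&&' is logical AND (level 2)
Higher level binds tighter
'*' has higher precedence than '&&'


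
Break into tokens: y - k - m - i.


Scan left to right, longest-match per lexeme
Tokens: ID(y), OP(-), ID(k), OP(-), ID(m), OP(-), ID(i)


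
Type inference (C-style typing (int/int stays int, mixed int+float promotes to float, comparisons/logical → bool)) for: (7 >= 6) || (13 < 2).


Operand types: bool || bool
Rule: logical operators take bool operands and yield bool
Result type: bool


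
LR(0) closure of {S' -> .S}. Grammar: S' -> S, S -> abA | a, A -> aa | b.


Start: S' -> .S
For each item with dot before a nonterminal B, add B -> .γ for every B-production
Closure: [S' -> .S, S -> .abA, S -> .a]


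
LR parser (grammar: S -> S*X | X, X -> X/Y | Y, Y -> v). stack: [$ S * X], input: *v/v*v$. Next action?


handle 'S*X' on top; lookahead ∈ FOLLOW(S) = {*, $}
Action: reduce (S -> S*X)


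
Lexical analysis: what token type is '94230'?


Pattern: digits only
Type: INTEGER_LITERAL


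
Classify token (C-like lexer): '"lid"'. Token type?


Pattern: double-quoted sequence
Type: STRING_LITERAL


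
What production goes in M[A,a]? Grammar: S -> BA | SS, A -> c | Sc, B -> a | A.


For [A, a]: 'a' ∈ FIRST(Sc)
Entry: A -> Sc


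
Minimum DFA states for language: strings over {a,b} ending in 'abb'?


Track the longest suffix of input matching a prefix of 'abb': 4 classes (prefixes of length 0..3)
Minimal DFA: 4 states


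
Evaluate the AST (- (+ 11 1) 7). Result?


Evaluate inner: (+ 11 1) = 12
Evaluate root: (- 12 7) = 5
Result: 5


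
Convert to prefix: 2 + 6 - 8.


left-to-right (same/higher precedence on left): tree is (- (+ 2 6) 8)
Prefix: - + 2 6 8


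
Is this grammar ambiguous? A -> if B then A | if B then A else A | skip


dangling else: 'if B then if B then skip else skip' parses two ways
Ambiguous


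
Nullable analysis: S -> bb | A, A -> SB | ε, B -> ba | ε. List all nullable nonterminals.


A nonterminal is nullable iff some alternative derives ε (directly, or every symbol in it is nullable)
Nullable: {A, B, S}


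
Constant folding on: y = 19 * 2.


19 * 2 = 38 at compile time
Optimized: y = 38


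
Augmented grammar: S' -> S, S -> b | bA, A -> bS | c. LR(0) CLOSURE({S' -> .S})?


Start: S' -> .S
For each item with dot before a nonterminal B, add B -> .γ for every B-production
Closure: [S' -> .S, S -> .b, S -> .bA]


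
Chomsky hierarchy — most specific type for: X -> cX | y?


Right-linear: every RHS is a terminal or a terminal followed by one nonterminal
Classification: Type 3 (Regular)


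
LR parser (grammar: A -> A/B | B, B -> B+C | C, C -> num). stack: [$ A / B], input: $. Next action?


handle 'A/B' on top; lookahead ∈ FOLLOW(A) = {/, $}
Action: reduce (A -> A/B)


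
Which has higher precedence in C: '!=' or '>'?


'>' is relational (level 7); '!=' is equality (level 6)
Higher level binds tighter
'>' has higher precedence than '!='


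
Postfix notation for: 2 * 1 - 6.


Left to right (same or higher precedence on left)
Postfix: 2 1 * 6 -


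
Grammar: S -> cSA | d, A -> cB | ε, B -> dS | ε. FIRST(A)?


Per alternative of A: FIRST(cB) = {c}; FIRST(ε) = {ε}
FIRST(A) = {c, ε}


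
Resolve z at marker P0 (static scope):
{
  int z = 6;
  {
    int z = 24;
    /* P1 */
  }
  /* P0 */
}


z declared in the same block as P0
z = 6


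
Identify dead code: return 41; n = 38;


statement follows a return and is unreachable
Dead: 'n = 38'


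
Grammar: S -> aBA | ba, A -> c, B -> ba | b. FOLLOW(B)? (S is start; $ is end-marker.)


$ ∈ FOLLOW(S). For each A -> αBβ: add FIRST(β)\{ε} to FOLLOW(B); if β nullable, add FOLLOW(A).
FOLLOW(B) = {c}
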